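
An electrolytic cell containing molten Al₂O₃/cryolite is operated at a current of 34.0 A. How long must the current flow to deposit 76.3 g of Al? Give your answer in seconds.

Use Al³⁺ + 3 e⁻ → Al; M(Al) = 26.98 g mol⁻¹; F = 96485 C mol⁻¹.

n(Al) = m/M = 76.3 / 26.98 = 2.828 mol.
Each Al atom requires 3 electrons, so n(e⁻) = 3 × 2.828 = 8.484 mol.
Q = n(e⁻)·F = 8.484 × 96485 = 818600 C.
t = Q/I = 818600 / 34.00 A = 24080 s.

24100 s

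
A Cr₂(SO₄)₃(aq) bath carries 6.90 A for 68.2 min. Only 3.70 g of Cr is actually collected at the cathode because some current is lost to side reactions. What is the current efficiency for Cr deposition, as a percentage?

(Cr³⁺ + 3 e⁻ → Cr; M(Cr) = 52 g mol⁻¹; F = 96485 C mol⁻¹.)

72.9 %

Q = I·t = 6.900 × 4092.0 = 28230 C; n(e⁻) = 28230/96485 = 0.2926 mol.
Theoretical n(Cr) = n(e⁻)/3 = 0.09754 mol, i.e. m_theo = 0.09754 × 52 = 5.072 g.
Efficiency = m_actual / m_theo = 3.70 / 5.072 = 72.9 %.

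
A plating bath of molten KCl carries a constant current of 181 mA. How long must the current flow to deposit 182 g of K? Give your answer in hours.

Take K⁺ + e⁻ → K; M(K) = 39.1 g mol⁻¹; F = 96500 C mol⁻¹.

689 h

n(K) = m/M = 182 / 39.1 = 4.655 mol.
Each K atom requires 1 electron, so n(e⁻) = 1 × 4.655 = 4.655 mol.
Q = n(e⁻)·F = 4.655 × 96500 = 449200 C.
t = Q/I = 449200 / 0.1810 A = 2482000 s = 689 h.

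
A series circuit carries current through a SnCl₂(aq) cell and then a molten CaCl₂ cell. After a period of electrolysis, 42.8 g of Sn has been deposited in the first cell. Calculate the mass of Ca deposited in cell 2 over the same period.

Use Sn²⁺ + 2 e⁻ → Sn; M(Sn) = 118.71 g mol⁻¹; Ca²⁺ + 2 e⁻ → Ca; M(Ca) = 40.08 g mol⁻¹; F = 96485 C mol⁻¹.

14.5 g

n(Sn) = 42.8 / 118.71 = 0.3605 mol.
Since Sn²⁺ + 2 e⁻ → Sn, n(e⁻) passed = 2 × 0.3605 = 0.7211 mol.
Cells in series carry the same charge, so the same 0.7211 mol of electrons passes through cell 2.
Ca²⁺ + 2 e⁻ → Ca, so n(Ca) = 0.7211 / 2 = 0.3605 mol.
m(Ca) = 0.3605 × 40.08 = 14.5 g.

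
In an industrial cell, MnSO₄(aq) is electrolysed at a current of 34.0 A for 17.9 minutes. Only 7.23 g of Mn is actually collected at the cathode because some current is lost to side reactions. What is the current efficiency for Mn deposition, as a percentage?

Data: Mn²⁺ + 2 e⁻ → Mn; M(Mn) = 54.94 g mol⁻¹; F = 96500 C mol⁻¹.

Q = I·t = 34.00 × 1074.0 = 36520 C; n(e⁻) = 36520/96500 = 0.3784 mol.
Theoretical n(Mn) = n(e⁻)/2 = 0.1892 mol, i.e. m_theo = 0.1892 × 54.94 = 10.39 g.
Efficiency = m_actual / m_theo = 7.23 / 10.39 = 69.6 %.

69.6 %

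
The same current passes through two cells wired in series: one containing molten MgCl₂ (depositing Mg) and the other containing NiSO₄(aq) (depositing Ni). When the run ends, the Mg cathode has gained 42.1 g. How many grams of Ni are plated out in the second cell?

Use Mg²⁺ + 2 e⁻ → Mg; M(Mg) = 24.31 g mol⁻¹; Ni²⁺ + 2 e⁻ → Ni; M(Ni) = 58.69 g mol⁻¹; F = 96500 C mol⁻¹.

102 g

n(Mg) = 42.1 / 24.31 = 1.732 mol.
Since Mg²⁺ + 2 e⁻ → Mg, n(e⁻) passed = 2 × 1.732 = 3.464 mol.
Cells in series carry the same charge, so the same 3.464 mol of electrons passes through cell 2.
Ni²⁺ + 2 e⁻ → Ni, so n(Ni) = 3.464 / 2 = 1.732 mol.
m(Ni) = 1.732 × 58.69 = 102 g.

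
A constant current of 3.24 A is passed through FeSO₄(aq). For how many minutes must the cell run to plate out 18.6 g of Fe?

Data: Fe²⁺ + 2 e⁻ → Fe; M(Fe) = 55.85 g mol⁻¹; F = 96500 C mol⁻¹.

331 min

n(Fe) = m/M = 18.6 / 55.85 = 0.3330 mol.
Each Fe atom requires 2 electrons, so n(e⁻) = 2 × 0.3330 = 0.6661 mol.
Q = n(e⁻)·F = 0.6661 × 96500 = 64280 C.
t = Q/I = 64280 / 3.240 A = 19840 s = 331 min.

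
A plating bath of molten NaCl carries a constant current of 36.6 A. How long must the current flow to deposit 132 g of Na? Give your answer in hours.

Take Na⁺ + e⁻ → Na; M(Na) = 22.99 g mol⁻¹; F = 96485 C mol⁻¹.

n(Na) = m/M = 132 / 22.99 = 5.742 mol.
Each Na atom requires 1 electron, so n(e⁻) = 1 × 5.742 = 5.742 mol.
Q = n(e⁻)·F = 5.742 × 96485 = 554000 C.
t = Q/I = 554000 / 36.60 A = 15140 s = 4.20 h.

4.20 h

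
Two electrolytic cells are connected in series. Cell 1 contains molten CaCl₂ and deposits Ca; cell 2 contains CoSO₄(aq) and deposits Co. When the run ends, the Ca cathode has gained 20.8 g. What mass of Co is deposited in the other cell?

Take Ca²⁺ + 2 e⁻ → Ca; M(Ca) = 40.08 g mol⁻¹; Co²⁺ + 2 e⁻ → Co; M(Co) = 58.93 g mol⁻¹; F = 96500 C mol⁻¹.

n(Ca) = 20.8 / 40.08 = 0.5190 mol.
Since Ca²⁺ + 2 e⁻ → Ca, n(e⁻) passed = 2 × 0.5190 = 1.038 mol.
Cells in series carry the same charge, so the same 1.038 mol of electrons passes through cell 2.
Co²⁺ + 2 e⁻ → Co, so n(Co) = 1.038 / 2 = 0.5190 mol.
m(Co) = 0.5190 × 58.93 = 30.6 g.

30.6 g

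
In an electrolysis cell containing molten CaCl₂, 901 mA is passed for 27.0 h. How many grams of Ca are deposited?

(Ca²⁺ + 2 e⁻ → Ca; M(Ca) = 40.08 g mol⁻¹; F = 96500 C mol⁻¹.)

18.2 g

Q = I·t = 0.9010 A × 97200 s = 87580 C.
n(e⁻) = Q/F = 87580 / 96500 = 0.9075 mol.
Ca²⁺ + 2 e⁻ → Ca, so n(Ca) = n(e⁻)/2 = 0.4538 mol.
m = n·M = 0.4538 × 40.08 = 18.2 g.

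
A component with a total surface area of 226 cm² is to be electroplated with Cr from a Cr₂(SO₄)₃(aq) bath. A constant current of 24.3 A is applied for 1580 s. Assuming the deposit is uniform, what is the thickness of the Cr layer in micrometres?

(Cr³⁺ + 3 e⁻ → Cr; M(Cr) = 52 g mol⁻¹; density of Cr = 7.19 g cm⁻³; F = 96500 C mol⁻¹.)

42.4 μm

Q = I·t = 24.30 × 1580.0 = 38390 C; n(e⁻) = 0.3979 mol.
n(Cr) = n(e⁻)/3 = 0.1326 mol, so m = 0.1326 × 52 = 6.896 g.
Volume = m/ρ = 6.896 / 7.19 = 0.9592 cm³.
Thickness = V/A = 0.9592 / 226 = 0.00424 cm = 42.4 μm.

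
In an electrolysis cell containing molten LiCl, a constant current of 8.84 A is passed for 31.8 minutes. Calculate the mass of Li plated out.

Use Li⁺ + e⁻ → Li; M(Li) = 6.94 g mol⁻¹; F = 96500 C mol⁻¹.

Q = I·t = 8.840 A × 1908.0 s = 16870 C.
n(e⁻) = Q/F = 16870 / 96500 = 0.1748 mol.
Li⁺ + e⁻ → Li, so n(Li) = n(e⁻)/1 = 0.1748 mol.
m = n·M = 0.1748 × 6.94 = 1.21 g.

1.21 g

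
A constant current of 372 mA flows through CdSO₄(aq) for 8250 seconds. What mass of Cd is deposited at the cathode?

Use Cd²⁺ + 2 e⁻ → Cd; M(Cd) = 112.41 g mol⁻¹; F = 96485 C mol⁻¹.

Q = I·t = 0.3720 A × 8250.0 s = 3069 C.
n(e⁻) = Q/F = 3069 / 96485 = 0.03181 mol.
Cd²⁺ + 2 e⁻ → Cd, so n(Cd) = n(e⁻)/2 = 0.01590 mol.
m = n·M = 0.01590 × 112.41 = 1.79 g.

1.79 g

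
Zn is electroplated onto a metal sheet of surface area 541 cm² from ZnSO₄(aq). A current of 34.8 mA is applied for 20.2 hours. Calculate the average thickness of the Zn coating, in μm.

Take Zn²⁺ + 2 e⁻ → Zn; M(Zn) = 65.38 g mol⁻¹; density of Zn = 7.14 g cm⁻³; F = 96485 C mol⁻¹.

2.22 μm

Q = I·t = 0.03480 × 72720 = 2531 C; n(e⁻) = 0.02623 mol.
n(Zn) = n(e⁻)/2 = 0.01311 mol, so m = 0.01311 × 65.38 = 0.8574 g.
Volume = m/ρ = 0.8574 / 7.14 = 0.1201 cm³.
Thickness = V/A = 0.1201 / 541 = 2.22 × 10⁻⁴ cm = 2.22 μm.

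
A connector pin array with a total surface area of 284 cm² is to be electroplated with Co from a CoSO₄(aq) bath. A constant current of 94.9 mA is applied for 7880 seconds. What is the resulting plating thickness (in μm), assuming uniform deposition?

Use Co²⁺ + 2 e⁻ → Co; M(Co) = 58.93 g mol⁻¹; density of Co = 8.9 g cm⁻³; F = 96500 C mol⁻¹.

0.903 μm

Q = I·t = 0.09490 × 7880.0 = 747.8 C; n(e⁻) = 0.007749 mol.
n(Co) = n(e⁻)/2 = 0.003875 mol, so m = 0.003875 × 58.93 = 0.2283 g.
Volume = m/ρ = 0.2283 / 8.9 = 0.02566 cm³.
Thickness = V/A = 0.02566 / 284 = 9.03 × 10⁻⁵ cm = 0.903 μm.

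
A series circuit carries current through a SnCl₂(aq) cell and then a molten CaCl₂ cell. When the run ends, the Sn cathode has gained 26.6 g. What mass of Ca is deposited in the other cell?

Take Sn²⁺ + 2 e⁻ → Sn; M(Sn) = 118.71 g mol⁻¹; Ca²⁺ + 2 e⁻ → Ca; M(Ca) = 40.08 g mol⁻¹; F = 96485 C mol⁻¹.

n(Sn) = 26.6 / 118.71 = 0.2241 mol.
Since Sn²⁺ + 2 e⁻ → Sn, n(e⁻) passed = 2 × 0.2241 = 0.4482 mol.
Cells in series carry the same charge, so the same 0.4482 mol of electrons passes through cell 2.
Ca²⁺ + 2 e⁻ → Ca, so n(Ca) = 0.4482 / 2 = 0.2241 mol.
m(Ca) = 0.2241 × 40.08 = 8.98 g.

8.98 g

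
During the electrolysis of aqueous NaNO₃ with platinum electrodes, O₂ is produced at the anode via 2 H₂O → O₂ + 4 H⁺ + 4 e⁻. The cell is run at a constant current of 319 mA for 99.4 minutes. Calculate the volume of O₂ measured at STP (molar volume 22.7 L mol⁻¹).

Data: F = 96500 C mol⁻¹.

0.112 L

Q = I·t = 0.3190 A × 5964.0 s = 1903 C.
n(e⁻) = Q/F = 1903 / 96500 = 0.01972 mol.
4 electrons are transferred per O₂ molecule, so n(O₂) = 0.01972 / 4 = 0.004929 mol.
V = n × V_m = 0.004929 × 22.7 = 0.112 L.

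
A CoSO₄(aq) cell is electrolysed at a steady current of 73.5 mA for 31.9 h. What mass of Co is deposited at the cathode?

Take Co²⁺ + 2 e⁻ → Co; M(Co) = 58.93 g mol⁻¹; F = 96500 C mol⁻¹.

2.58 g

Q = I·t = 0.07350 A × 114840 s = 8441 C.
n(e⁻) = Q/F = 8441 / 96500 = 0.08747 mol.
Co²⁺ + 2 e⁻ → Co, so n(Co) = n(e⁻)/2 = 0.04373 mol.
m = n·M = 0.04373 × 58.93 = 2.58 g.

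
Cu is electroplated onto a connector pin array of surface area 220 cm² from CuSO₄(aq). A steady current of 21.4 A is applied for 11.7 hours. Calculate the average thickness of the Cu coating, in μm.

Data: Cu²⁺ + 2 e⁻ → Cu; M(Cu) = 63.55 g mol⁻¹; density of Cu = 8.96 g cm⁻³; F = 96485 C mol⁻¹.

1510 μm

Q = I·t = 21.40 × 42120 = 901400 C; n(e⁻) = 9.342 mol.
n(Cu) = n(e⁻)/2 = 4.671 mol, so m = 4.671 × 63.55 = 296.8 g.
Volume = m/ρ = 296.8 / 8.96 = 33.13 cm³.
Thickness = V/A = 33.13 / 220 = 0.151 cm = 1510 μm.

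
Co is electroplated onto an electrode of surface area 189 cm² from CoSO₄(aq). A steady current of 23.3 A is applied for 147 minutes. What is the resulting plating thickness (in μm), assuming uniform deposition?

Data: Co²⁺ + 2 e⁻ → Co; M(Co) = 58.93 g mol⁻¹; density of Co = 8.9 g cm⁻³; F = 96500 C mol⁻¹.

Q = I·t = 23.30 × 8820.0 = 205500 C; n(e⁻) = 2.130 mol.
n(Co) = n(e⁻)/2 = 1.065 mol, so m = 1.065 × 58.93 = 62.75 g.
Volume = m/ρ = 62.75 / 8.9 = 7.050 cm³.
Thickness = V/A = 7.050 / 189 = 0.0373 cm = 373 μm.

373 μm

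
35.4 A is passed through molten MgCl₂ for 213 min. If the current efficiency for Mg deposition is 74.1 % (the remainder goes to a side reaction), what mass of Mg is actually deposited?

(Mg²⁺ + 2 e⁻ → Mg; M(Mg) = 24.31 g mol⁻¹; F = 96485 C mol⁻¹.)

Q = I·t = 35.40 × 12780 = 452400 C.
n(e⁻) = 452400/96485 = 4.689 mol; theoretically n(Mg) = 4.689/2 = 2.344 mol, m_theo = 56.99 g.
At 74.1 % efficiency, m_actual = 0.741 × 56.99 = 42.2 g.

42.2 g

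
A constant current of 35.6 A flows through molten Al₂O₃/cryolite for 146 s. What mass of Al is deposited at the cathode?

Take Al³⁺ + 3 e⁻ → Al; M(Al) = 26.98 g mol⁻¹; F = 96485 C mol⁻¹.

0.484 g

Q = I·t = 35.60 A × 146.00 s = 5198 C.
n(e⁻) = Q/F = 5198 / 96485 = 0.05387 mol.
Al³⁺ + 3 e⁻ → Al, so n(Al) = n(e⁻)/3 = 0.01796 mol.
m = n·M = 0.01796 × 26.98 = 0.484 g.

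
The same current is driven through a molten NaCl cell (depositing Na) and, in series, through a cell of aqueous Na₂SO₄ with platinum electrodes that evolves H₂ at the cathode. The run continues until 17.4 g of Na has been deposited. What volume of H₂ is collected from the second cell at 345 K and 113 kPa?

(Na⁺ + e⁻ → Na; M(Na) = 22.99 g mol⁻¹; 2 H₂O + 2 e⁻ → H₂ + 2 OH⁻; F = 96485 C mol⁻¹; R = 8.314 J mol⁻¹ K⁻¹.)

9.61 L

n(Na) = 17.4 / 22.99 = 0.7569 mol, so n(e⁻) = 1 × 0.7569 = 0.7569 mol.
The cells are in series, so the same 0.7569 mol of electrons passes through the second cell.
2 H₂O + 2 e⁻ → H₂ + 2 OH⁻ — 2 mol e⁻ per mol H₂, so n(H₂) = 0.7569/2 = 0.3784 mol.
V = nRT/P = (0.3784 × 8.314 × 345) / (113 × 10³) = 0.00961 m³ = 9.61 L.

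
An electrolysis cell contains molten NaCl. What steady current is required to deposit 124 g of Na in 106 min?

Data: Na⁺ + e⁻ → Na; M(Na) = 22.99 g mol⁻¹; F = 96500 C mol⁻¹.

n(Na) = 124 / 22.99 = 5.394 mol.
n(e⁻) = 1 × 5.394 = 5.394 mol.
Q = n(e⁻)·F = 5.394 × 96500 = 520500 C.
I = Q/t = 520500 / 6360.0 s = 81.8 A.

81.8 A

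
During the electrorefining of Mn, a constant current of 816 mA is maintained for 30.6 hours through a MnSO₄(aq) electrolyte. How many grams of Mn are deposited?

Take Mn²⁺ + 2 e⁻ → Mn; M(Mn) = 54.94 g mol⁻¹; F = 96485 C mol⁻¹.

Q = I·t = 0.8160 A × 110160 s = 89890 C.
n(e⁻) = Q/F = 89890 / 96485 = 0.9317 mol.
Mn²⁺ + 2 e⁻ → Mn, so n(Mn) = n(e⁻)/2 = 0.4658 mol.
m = n·M = 0.4658 × 54.94 = 25.6 g.

25.6 g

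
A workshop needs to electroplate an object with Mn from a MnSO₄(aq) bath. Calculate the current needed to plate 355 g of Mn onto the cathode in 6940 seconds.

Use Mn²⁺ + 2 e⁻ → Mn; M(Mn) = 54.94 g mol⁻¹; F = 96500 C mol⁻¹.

180 A

n(Mn) = 355 / 54.94 = 6.462 mol.
n(e⁻) = 2 × 6.462 = 12.92 mol.
Q = n(e⁻)·F = 12.92 × 96500 = 1247000 C.
I = Q/t = 1247000 / 6940.0 s = 180 A.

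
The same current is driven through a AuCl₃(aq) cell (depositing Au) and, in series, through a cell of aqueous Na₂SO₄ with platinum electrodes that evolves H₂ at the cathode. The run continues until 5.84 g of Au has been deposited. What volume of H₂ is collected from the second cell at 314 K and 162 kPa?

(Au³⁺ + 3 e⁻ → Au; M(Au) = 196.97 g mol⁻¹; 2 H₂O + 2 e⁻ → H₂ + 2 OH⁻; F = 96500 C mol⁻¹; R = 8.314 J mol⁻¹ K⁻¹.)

0.717 L

n(Au) = 5.84 / 196.97 = 0.02965 mol, so n(e⁻) = 3 × 0.02965 = 0.08895 mol.
The cells are in series, so the same 0.08895 mol of electrons passes through the second cell.
2 H₂O + 2 e⁻ → H₂ + 2 OH⁻ — 2 mol e⁻ per mol H₂, so n(H₂) = 0.08895/2 = 0.04447 mol.
V = nRT/P = (0.04447 × 8.314 × 314) / (162 × 10³) = 7.17 × 10⁻⁴ m³ = 0.717 L.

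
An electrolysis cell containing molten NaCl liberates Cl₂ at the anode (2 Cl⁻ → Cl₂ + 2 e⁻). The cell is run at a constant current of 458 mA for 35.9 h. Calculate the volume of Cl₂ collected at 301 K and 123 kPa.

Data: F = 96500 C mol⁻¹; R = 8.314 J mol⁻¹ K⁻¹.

6.24 L

Q = I·t = 0.4580 A × 129240 s = 59190 C.
n(e⁻) = Q/F = 59190 / 96500 = 0.6134 mol.
2 electrons are transferred per Cl₂ molecule, so n(Cl₂) = 0.6134 / 2 = 0.3067 mol.
V = nRT/P = (0.3067 × 8.314 × 301) / (123 × 10³ Pa) = 0.00624 m³ = 6.24 L.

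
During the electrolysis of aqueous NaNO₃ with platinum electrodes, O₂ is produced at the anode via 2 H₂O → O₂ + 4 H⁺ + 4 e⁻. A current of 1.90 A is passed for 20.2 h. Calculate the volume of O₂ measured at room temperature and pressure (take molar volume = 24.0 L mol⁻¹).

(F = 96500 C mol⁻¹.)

Q = I·t = 1.900 A × 72720 s = 138200 C.
n(e⁻) = Q/F = 138200 / 96500 = 1.432 mol.
4 electrons are transferred per O₂ molecule, so n(O₂) = 1.432 / 4 = 0.3579 mol.
V = n × V_m = 0.3579 × 24.0 = 8.59 L.

8.59 L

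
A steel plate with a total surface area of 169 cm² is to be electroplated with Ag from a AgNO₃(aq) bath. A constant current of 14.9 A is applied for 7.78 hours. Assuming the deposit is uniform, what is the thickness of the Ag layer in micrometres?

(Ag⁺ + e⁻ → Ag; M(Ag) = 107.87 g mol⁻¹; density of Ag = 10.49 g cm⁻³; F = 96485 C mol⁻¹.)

Q = I·t = 14.90 × 28008 = 417300 C; n(e⁻) = 4.325 mol.
n(Ag) = n(e⁻)/1 = 4.325 mol, so m = 4.325 × 107.87 = 466.6 g.
Volume = m/ρ = 466.6 / 10.49 = 44.48 cm³.
Thickness = V/A = 44.48 / 169 = 0.263 cm = 2630 μm.

2630 μm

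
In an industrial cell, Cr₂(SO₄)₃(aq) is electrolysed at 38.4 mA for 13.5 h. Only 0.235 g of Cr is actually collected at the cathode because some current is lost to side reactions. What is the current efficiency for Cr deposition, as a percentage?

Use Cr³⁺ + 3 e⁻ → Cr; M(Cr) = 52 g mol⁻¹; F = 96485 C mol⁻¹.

Q = I·t = 0.03840 × 48600 = 1866 C; n(e⁻) = 1866/96485 = 0.01934 mol.
Theoretical n(Cr) = n(e⁻)/3 = 0.006447 mol, i.e. m_theo = 0.006447 × 52 = 0.3353 g.
Efficiency = m_actual / m_theo = 0.235 / 0.3353 = 70.1 %.

70.1 %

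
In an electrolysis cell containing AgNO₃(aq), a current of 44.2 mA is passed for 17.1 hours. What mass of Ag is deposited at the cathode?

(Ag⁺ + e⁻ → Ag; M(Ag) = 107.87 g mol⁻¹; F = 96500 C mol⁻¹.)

3.04 g

Q = I·t = 0.04420 A × 61560 s = 2721 C.
n(e⁻) = Q/F = 2721 / 96500 = 0.02820 mol.
Ag⁺ + e⁻ → Ag, so n(Ag) = n(e⁻)/1 = 0.02820 mol.
m = n·M = 0.02820 × 107.87 = 3.04 g.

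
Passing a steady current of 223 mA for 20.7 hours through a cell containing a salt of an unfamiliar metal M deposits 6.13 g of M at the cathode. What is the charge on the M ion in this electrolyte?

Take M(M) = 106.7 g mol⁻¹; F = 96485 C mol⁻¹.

Q = I·t = 0.2230 A × 74520 s = 16620 C, so n(e⁻) = 16620/96485 = 0.1722 mol.
n(M) deposited = 6.13 / 106.7 = 0.05745 mol.
Electrons per atom = n(e⁻)/n(M) = 0.1722 / 0.05745 = 3.00 ≈ 3, so the ion is M³⁺.

+3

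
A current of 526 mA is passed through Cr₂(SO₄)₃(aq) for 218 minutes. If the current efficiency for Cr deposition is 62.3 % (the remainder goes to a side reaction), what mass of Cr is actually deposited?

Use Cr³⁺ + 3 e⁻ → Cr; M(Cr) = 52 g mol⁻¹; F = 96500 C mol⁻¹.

0.770 g

Q = I·t = 0.5260 × 13080 = 6880 C.
n(e⁻) = 6880/96500 = 0.07130 mol; theoretically n(Cr) = 0.07130/3 = 0.02377 mol, m_theo = 1.236 g.
At 62.3 % efficiency, m_actual = 0.623 × 1.236 = 0.770 g.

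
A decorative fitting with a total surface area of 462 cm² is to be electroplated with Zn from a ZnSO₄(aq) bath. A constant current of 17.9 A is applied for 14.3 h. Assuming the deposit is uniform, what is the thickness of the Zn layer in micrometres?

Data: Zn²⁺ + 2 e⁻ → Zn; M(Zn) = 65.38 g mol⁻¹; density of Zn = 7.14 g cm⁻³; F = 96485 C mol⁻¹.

Q = I·t = 17.90 × 51480 = 921500 C; n(e⁻) = 9.551 mol.
n(Zn) = n(e⁻)/2 = 4.775 mol, so m = 4.775 × 65.38 = 312.2 g.
Volume = m/ρ = 312.2 / 7.14 = 43.73 cm³.
Thickness = V/A = 43.73 / 462 = 0.0946 cm = 946 μm.

946 μm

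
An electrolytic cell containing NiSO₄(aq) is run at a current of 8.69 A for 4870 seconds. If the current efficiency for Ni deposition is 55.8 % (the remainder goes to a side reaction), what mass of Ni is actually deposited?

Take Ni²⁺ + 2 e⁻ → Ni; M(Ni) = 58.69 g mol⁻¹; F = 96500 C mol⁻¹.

7.18 g

Q = I·t = 8.690 × 4870.0 = 42320 C.
n(e⁻) = 42320/96500 = 0.4386 mol; theoretically n(Ni) = 0.4386/2 = 0.2193 mol, m_theo = 12.87 g.
At 55.8 % efficiency, m_actual = 0.558 × 12.87 = 7.18 g.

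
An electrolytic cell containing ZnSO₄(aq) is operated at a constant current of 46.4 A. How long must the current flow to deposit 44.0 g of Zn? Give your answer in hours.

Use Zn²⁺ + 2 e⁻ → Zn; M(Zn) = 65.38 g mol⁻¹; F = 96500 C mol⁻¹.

n(Zn) = m/M = 44.0 / 65.38 = 0.6730 mol.
Each Zn atom requires 2 electrons, so n(e⁻) = 2 × 0.6730 = 1.346 mol.
Q = n(e⁻)·F = 1.346 × 96500 = 129900 C.
t = Q/I = 129900 / 46.40 A = 2799 s = 0.778 h.

0.778 h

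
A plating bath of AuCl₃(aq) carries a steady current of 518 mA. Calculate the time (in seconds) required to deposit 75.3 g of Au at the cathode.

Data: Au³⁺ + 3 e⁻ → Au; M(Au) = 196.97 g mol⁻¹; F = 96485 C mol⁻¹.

2.14 × 10⁵ s

n(Au) = m/M = 75.3 / 196.97 = 0.3823 mol.
Each Au atom requires 3 electrons, so n(e⁻) = 3 × 0.3823 = 1.147 mol.
Q = n(e⁻)·F = 1.147 × 96485 = 110700 C.
t = Q/I = 110700 / 0.5180 A = 213600 s.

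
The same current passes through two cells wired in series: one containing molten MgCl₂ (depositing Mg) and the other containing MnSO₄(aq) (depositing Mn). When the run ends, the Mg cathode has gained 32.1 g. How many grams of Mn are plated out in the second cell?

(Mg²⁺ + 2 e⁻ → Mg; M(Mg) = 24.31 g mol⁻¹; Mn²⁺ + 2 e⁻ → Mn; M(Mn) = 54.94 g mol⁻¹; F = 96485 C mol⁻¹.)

72.5 g

n(Mg) = 32.1 / 24.31 = 1.320 mol.
Since Mg²⁺ + 2 e⁻ → Mg, n(e⁻) passed = 2 × 1.320 = 2.641 mol.
Cells in series carry the same charge, so the same 2.641 mol of electrons passes through cell 2.
Mn²⁺ + 2 e⁻ → Mn, so n(Mn) = 2.641 / 2 = 1.320 mol.
m(Mn) = 1.320 × 54.94 = 72.5 g.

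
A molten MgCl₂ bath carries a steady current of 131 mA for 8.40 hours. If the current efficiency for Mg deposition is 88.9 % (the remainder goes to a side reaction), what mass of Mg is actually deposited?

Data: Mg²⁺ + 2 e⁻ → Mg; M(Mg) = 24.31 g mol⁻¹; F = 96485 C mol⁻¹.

Q = I·t = 0.1310 × 30240 = 3961 C.
n(e⁻) = 3961/96485 = 0.04106 mol; theoretically n(Mg) = 0.04106/2 = 0.02053 mol, m_theo = 0.4991 g.
At 88.9 % efficiency, m_actual = 0.889 × 0.4991 = 0.444 g.

0.444 g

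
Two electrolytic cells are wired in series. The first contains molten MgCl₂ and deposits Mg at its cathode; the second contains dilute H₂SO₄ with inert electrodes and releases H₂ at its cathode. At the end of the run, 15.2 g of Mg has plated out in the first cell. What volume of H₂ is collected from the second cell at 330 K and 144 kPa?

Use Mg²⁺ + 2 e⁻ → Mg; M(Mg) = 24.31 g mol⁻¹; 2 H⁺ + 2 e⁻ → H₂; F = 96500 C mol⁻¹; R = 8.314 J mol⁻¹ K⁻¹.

11.9 L

n(Mg) = 15.2 / 24.31 = 0.6253 mol, so n(e⁻) = 2 × 0.6253 = 1.251 mol.
The cells are in series, so the same 1.251 mol of electrons passes through the second cell.
2 H⁺ + 2 e⁻ → H₂ — 2 mol e⁻ per mol H₂, so n(H₂) = 1.251/2 = 0.6253 mol.
V = nRT/P = (0.6253 × 8.314 × 330) / (144 × 10³) = 0.0119 m³ = 11.9 L.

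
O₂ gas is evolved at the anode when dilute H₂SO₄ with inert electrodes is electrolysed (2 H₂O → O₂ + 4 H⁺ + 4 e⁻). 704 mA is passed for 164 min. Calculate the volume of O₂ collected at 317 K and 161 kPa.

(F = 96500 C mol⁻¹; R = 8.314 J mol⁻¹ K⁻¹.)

0.294 L

Q = I·t = 0.7040 A × 9840.0 s = 6927 C.
n(e⁻) = Q/F = 6927 / 96500 = 0.07179 mol.
4 electrons are transferred per O₂ molecule, so n(O₂) = 0.07179 / 4 = 0.01795 mol.
V = nRT/P = (0.01795 × 8.314 × 317) / (161 × 10³ Pa) = 2.94 × 10⁻⁴ m³ = 0.294 L.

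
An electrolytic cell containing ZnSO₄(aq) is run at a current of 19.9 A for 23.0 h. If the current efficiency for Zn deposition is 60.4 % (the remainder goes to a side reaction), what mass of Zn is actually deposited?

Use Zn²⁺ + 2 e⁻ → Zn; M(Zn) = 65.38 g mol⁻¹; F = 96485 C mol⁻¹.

337 g

Q = I·t = 19.90 × 82800 = 1648000 C.
n(e⁻) = 1648000/96485 = 17.08 mol; theoretically n(Zn) = 17.08/2 = 8.539 mol, m_theo = 558.3 g.
At 60.4 % efficiency, m_actual = 0.604 × 558.3 = 337 g.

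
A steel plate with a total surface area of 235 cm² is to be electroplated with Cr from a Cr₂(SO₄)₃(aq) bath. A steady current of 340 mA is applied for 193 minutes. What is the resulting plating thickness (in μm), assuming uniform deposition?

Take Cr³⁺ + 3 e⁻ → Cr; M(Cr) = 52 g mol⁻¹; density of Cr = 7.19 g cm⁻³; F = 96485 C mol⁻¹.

4.19 μm

Q = I·t = 0.3400 × 11580 = 3937 C; n(e⁻) = 0.04081 mol.
n(Cr) = n(e⁻)/3 = 0.01360 mol, so m = 0.01360 × 52 = 0.7073 g.
Volume = m/ρ = 0.7073 / 7.19 = 0.09837 cm³.
Thickness = V/A = 0.09837 / 235 = 4.19 × 10⁻⁴ cm = 4.19 μm.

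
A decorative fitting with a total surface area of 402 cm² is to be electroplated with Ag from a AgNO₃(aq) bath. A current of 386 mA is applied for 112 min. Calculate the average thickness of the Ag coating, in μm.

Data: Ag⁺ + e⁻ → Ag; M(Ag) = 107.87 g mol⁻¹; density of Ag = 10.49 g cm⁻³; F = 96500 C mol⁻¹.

6.88 μm

Q = I·t = 0.3860 × 6720.0 = 2594 C; n(e⁻) = 0.02688 mol.
n(Ag) = n(e⁻)/1 = 0.02688 mol, so m = 0.02688 × 107.87 = 2.900 g.
Volume = m/ρ = 2.900 / 10.49 = 0.2764 cm³.
Thickness = V/A = 0.2764 / 402 = 6.88 × 10⁻⁴ cm = 6.88 μm.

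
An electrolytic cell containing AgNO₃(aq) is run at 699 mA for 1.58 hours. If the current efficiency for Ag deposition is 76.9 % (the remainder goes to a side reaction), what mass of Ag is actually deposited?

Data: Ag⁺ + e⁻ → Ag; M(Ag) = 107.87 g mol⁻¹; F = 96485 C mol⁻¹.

Q = I·t = 0.6990 × 5688.0 = 3976 C.
n(e⁻) = 3976/96485 = 0.04121 mol; theoretically n(Ag) = 0.04121/1 = 0.04121 mol, m_theo = 4.445 g.
At 76.9 % efficiency, m_actual = 0.769 × 4.445 = 3.42 g.

3.42 g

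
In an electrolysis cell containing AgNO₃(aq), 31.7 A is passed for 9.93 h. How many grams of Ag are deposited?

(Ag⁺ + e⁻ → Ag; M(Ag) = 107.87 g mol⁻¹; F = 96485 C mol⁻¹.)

1270 g

Q = I·t = 31.70 A × 35748 s = 1133000 C.
n(e⁻) = Q/F = 1133000 / 96485 = 11.74 mol.
Ag⁺ + e⁻ → Ag, so n(Ag) = n(e⁻)/1 = 11.74 mol.
m = n·M = 11.74 × 107.87 = 1270 g.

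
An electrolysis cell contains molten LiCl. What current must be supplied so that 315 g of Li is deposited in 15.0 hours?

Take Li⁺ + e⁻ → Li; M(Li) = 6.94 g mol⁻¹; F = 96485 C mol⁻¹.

n(Li) = 315 / 6.94 = 45.39 mol.
n(e⁻) = 1 × 45.39 = 45.39 mol.
Q = n(e⁻)·F = 45.39 × 96485 = 4379000 C.
I = Q/t = 4379000 / 54000 s = 81.1 A.

81.1 A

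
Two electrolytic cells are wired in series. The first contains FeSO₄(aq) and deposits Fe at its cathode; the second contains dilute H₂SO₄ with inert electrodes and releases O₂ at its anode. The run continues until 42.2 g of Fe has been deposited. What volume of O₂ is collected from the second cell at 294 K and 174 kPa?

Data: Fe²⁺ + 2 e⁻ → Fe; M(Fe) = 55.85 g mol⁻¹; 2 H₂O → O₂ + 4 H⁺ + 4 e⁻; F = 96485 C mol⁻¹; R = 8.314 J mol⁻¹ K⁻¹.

n(Fe) = 42.2 / 55.85 = 0.7556 mol, so n(e⁻) = 2 × 0.7556 = 1.511 mol.
The cells are in series, so the same 1.511 mol of electrons passes through the second cell.
2 H₂O → O₂ + 4 H⁺ + 4 e⁻ — 4 mol e⁻ per mol O₂, so n(O₂) = 1.511/4 = 0.3778 mol.
V = nRT/P = (0.3778 × 8.314 × 294) / (174 × 10³) = 0.00531 m³ = 5.31 L.

5.31 L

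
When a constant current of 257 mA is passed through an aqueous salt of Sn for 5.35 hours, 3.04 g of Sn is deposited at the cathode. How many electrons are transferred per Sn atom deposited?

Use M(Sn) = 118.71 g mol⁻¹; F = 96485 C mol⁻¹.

Q = I·t = 0.2570 A × 19260 s = 4950 C, so n(e⁻) = 4950/96485 = 0.05130 mol.
n(Sn) deposited = 3.04 / 118.71 = 0.02561 mol.
Electrons per atom = n(e⁻)/n(Sn) = 0.05130 / 0.02561 = 2.00 ≈ 2, so the ion is Sn²⁺.

2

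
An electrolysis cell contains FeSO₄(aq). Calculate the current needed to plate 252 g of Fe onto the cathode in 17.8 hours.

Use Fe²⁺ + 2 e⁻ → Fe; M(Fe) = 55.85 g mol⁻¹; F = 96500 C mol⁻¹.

13.6 A

n(Fe) = 252 / 55.85 = 4.512 mol.
n(e⁻) = 2 × 4.512 = 9.024 mol.
Q = n(e⁻)·F = 9.024 × 96500 = 870800 C.
I = Q/t = 870800 / 64080 s = 13.6 A.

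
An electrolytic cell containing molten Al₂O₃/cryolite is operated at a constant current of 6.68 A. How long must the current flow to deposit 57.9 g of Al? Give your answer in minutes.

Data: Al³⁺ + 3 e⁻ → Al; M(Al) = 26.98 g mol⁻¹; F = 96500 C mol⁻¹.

n(Al) = m/M = 57.9 / 26.98 = 2.146 mol.
Each Al atom requires 3 electrons, so n(e⁻) = 3 × 2.146 = 6.438 mol.
Q = n(e⁻)·F = 6.438 × 96500 = 621300 C.
t = Q/I = 621300 / 6.680 A = 93010 s = 1550 min.

1550 min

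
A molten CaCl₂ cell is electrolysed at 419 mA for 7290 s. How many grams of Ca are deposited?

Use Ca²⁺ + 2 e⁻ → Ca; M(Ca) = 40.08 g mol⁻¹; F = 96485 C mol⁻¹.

Q = I·t = 0.4190 A × 7290.0 s = 3055 C.
n(e⁻) = Q/F = 3055 / 96485 = 0.03166 mol.
Ca²⁺ + 2 e⁻ → Ca, so n(Ca) = n(e⁻)/2 = 0.01583 mol.
m = n·M = 0.01583 × 40.08 = 0.634 g.

0.634 g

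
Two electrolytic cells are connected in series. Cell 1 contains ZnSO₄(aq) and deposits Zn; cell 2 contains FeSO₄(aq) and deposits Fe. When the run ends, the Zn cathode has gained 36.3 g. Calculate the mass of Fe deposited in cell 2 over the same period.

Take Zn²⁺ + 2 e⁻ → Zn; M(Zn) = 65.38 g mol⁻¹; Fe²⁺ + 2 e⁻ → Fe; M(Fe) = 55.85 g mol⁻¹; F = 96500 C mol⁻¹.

31.0 g

n(Zn) = 36.3 / 65.38 = 0.5552 mol.
Since Zn²⁺ + 2 e⁻ → Zn, n(e⁻) passed = 2 × 0.5552 = 1.110 mol.
Cells in series carry the same charge, so the same 1.110 mol of electrons passes through cell 2.
Fe²⁺ + 2 e⁻ → Fe, so n(Fe) = 1.110 / 2 = 0.5552 mol.
m(Fe) = 0.5552 × 55.85 = 31.0 g.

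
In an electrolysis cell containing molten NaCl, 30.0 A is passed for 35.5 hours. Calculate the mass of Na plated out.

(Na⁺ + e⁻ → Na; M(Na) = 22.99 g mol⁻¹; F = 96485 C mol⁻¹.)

Q = I·t = 30.00 A × 127800 s = 3834000 C.
n(e⁻) = Q/F = 3834000 / 96485 = 39.74 mol.
Na⁺ + e⁻ → Na, so n(Na) = n(e⁻)/1 = 39.74 mol.
m = n·M = 39.74 × 22.99 = 914 g.

914 g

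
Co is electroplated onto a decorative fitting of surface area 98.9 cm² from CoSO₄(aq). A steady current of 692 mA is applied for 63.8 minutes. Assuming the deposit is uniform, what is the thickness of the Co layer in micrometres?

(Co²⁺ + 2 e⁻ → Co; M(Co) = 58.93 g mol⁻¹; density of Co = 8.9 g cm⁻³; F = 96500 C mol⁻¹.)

9.19 μm

Q = I·t = 0.6920 × 3828.0 = 2649 C; n(e⁻) = 0.02745 mol.
n(Co) = n(e⁻)/2 = 0.01373 mol, so m = 0.01373 × 58.93 = 0.8088 g.
Volume = m/ρ = 0.8088 / 8.9 = 0.09088 cm³.
Thickness = V/A = 0.09088 / 98.9 = 9.19 × 10⁻⁴ cm = 9.19 μm.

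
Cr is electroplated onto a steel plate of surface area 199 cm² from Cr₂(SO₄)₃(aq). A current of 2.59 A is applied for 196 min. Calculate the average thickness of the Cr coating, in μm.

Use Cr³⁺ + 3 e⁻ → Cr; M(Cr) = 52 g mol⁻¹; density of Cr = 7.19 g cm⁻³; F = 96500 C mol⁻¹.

Q = I·t = 2.590 × 11760 = 30460 C; n(e⁻) = 0.3156 mol.
n(Cr) = n(e⁻)/3 = 0.1052 mol, so m = 0.1052 × 52 = 5.471 g.
Volume = m/ρ = 5.471 / 7.19 = 0.7609 cm³.
Thickness = V/A = 0.7609 / 199 = 0.00382 cm = 38.2 μm.

38.2 μm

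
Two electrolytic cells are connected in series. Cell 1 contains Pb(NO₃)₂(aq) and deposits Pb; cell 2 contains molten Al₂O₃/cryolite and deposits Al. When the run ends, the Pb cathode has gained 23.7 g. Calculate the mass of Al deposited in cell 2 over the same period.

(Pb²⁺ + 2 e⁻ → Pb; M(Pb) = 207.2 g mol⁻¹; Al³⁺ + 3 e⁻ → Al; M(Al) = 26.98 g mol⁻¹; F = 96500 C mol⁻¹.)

n(Pb) = 23.7 / 207.2 = 0.1144 mol.
Since Pb²⁺ + 2 e⁻ → Pb, n(e⁻) passed = 2 × 0.1144 = 0.2288 mol.
Cells in series carry the same charge, so the same 0.2288 mol of electrons passes through cell 2.
Al³⁺ + 3 e⁻ → Al, so n(Al) = 0.2288 / 3 = 0.07625 mol.
m(Al) = 0.07625 × 26.98 = 2.06 g.

2.06 g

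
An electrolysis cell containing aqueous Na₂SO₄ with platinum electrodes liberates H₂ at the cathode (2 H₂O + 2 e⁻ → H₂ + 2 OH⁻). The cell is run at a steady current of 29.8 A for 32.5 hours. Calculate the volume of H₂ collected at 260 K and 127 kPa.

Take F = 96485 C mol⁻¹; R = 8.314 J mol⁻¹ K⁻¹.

Q = I·t = 29.80 A × 117000 s = 3487000 C.
n(e⁻) = Q/F = 3487000 / 96485 = 36.14 mol.
2 electrons are transferred per H₂ molecule, so n(H₂) = 36.14 / 2 = 18.07 mol.
V = nRT/P = (18.07 × 8.314 × 260) / (127 × 10³ Pa) = 0.308 m³ = 308 L.

308 L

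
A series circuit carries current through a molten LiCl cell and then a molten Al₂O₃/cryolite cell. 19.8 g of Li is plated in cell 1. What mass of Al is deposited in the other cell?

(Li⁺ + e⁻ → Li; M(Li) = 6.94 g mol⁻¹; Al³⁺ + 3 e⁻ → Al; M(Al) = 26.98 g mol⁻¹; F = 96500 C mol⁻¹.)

25.7 g

n(Li) = 19.8 / 6.94 = 2.853 mol.
Since Li⁺ + e⁻ → Li, n(e⁻) passed = 1 × 2.853 = 2.853 mol.
Cells in series carry the same charge, so the same 2.853 mol of electrons passes through cell 2.
Al³⁺ + 3 e⁻ → Al, so n(Al) = 2.853 / 3 = 0.9510 mol.
m(Al) = 0.9510 × 26.98 = 25.7 g.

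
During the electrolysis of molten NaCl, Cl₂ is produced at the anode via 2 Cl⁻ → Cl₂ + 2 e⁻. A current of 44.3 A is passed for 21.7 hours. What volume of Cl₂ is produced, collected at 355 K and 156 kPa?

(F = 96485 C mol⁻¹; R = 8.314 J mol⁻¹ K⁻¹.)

339 L

Q = I·t = 44.30 A × 78120 s = 3461000 C.
n(e⁻) = Q/F = 3461000 / 96485 = 35.87 mol.
2 electrons are transferred per Cl₂ molecule, so n(Cl₂) = 35.87 / 2 = 17.93 mol.
V = nRT/P = (17.93 × 8.314 × 355) / (156 × 10³ Pa) = 0.339 m³ = 339 L.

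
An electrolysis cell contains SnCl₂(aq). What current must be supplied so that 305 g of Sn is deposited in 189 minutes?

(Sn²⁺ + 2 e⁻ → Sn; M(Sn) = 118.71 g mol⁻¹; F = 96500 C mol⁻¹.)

43.7 A

n(Sn) = 305 / 118.71 = 2.569 mol.
n(e⁻) = 2 × 2.569 = 5.139 mol.
Q = n(e⁻)·F = 5.139 × 96500 = 495900 C.
I = Q/t = 495900 / 11340 s = 43.7 A.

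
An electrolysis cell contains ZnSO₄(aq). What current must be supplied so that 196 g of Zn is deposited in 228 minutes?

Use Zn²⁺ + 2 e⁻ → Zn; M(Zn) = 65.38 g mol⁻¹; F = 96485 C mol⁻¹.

42.3 A

n(Zn) = 196 / 65.38 = 2.998 mol.
n(e⁻) = 2 × 2.998 = 5.996 mol.
Q = n(e⁻)·F = 5.996 × 96485 = 578500 C.
I = Q/t = 578500 / 13680 s = 42.3 A.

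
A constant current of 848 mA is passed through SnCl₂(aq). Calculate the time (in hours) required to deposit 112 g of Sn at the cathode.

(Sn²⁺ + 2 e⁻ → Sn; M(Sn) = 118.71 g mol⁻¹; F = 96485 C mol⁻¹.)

59.6 h

n(Sn) = m/M = 112 / 118.71 = 0.9435 mol.
Each Sn atom requires 2 electrons, so n(e⁻) = 2 × 0.9435 = 1.887 mol.
Q = n(e⁻)·F = 1.887 × 96485 = 182100 C.
t = Q/I = 182100 / 0.8480 A = 214700 s = 59.6 h.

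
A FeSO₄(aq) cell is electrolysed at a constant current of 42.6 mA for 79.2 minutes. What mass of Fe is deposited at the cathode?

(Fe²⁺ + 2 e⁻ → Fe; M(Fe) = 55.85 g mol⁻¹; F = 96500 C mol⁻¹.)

0.0586 g

Q = I·t = 0.04260 A × 4752.0 s = 202.4 C.
n(e⁻) = Q/F = 202.4 / 96500 = 0.002098 mol.
Fe²⁺ + 2 e⁻ → Fe, so n(Fe) = n(e⁻)/2 = 0.001049 mol.
m = n·M = 0.001049 × 55.85 = 0.0586 g.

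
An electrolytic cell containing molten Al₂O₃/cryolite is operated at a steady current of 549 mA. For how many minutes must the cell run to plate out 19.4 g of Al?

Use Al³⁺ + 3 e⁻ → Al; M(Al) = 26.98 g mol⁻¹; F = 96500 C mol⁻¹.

6320 min

n(Al) = m/M = 19.4 / 26.98 = 0.7191 mol.
Each Al atom requires 3 electrons, so n(e⁻) = 3 × 0.7191 = 2.157 mol.
Q = n(e⁻)·F = 2.157 × 96500 = 208200 C.
t = Q/I = 208200 / 0.5490 A = 379200 s = 6320 min.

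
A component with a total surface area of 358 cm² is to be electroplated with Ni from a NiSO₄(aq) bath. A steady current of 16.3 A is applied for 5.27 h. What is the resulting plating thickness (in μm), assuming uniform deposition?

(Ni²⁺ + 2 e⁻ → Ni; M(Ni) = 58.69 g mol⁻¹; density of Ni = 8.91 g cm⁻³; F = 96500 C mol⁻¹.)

Q = I·t = 16.30 × 18972 = 309200 C; n(e⁻) = 3.205 mol.
n(Ni) = n(e⁻)/2 = 1.602 mol, so m = 1.602 × 58.69 = 94.04 g.
Volume = m/ρ = 94.04 / 8.91 = 10.55 cm³.
Thickness = V/A = 10.55 / 358 = 0.0295 cm = 295 μm.

295 μm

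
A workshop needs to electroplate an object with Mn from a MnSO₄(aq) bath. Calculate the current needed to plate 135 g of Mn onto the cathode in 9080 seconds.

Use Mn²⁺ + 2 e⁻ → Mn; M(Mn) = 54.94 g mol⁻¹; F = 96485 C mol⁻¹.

52.2 A

n(Mn) = 135 / 54.94 = 2.457 mol.
n(e⁻) = 2 × 2.457 = 4.914 mol.
Q = n(e⁻)·F = 4.914 × 96485 = 474200 C.
I = Q/t = 474200 / 9080.0 s = 52.2 A.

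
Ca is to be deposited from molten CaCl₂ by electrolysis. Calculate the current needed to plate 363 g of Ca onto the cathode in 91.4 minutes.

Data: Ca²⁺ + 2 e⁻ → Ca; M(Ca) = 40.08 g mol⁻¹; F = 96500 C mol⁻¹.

n(Ca) = 363 / 40.08 = 9.057 mol.
n(e⁻) = 2 × 9.057 = 18.11 mol.
Q = n(e⁻)·F = 18.11 × 96500 = 1748000 C.
I = Q/t = 1748000 / 5484.0 s = 319 A.

319 A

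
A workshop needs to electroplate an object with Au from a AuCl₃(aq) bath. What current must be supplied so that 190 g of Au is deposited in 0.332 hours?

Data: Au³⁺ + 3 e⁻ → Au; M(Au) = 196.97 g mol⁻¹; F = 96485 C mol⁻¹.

n(Au) = 190 / 196.97 = 0.9646 mol.
n(e⁻) = 3 × 0.9646 = 2.894 mol.
Q = n(e⁻)·F = 2.894 × 96485 = 279200 C.
I = Q/t = 279200 / 1195.2 s = 234 A.

234 A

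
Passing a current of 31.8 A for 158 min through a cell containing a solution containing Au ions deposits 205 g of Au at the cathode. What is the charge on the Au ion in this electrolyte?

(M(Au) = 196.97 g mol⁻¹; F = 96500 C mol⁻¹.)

+3

Q = I·t = 31.80 A × 9480.0 s = 301500 C, so n(e⁻) = 301500/96500 = 3.124 mol.
n(Au) deposited = 205 / 196.97 = 1.041 mol.
Electrons per atom = n(e⁻)/n(Au) = 3.124 / 1.041 = 3.00 ≈ 3, so the ion is Au³⁺.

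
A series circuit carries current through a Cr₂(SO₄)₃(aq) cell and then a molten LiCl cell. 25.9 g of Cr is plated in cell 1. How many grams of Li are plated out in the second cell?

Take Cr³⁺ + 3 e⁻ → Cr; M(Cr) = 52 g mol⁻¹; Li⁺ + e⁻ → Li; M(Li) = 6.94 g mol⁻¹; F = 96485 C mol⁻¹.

n(Cr) = 25.9 / 52 = 0.4981 mol.
Since Cr³⁺ + 3 e⁻ → Cr, n(e⁻) passed = 3 × 0.4981 = 1.494 mol.
Cells in series carry the same charge, so the same 1.494 mol of electrons passes through cell 2.
Li⁺ + e⁻ → Li, so n(Li) = 1.494 / 1 = 1.494 mol.
m(Li) = 1.494 × 6.94 = 10.4 g.

10.4 g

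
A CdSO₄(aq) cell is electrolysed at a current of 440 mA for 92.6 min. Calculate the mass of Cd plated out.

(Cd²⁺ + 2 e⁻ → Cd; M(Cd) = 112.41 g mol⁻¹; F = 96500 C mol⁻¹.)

1.42 g

Q = I·t = 0.4400 A × 5556.0 s = 2445 C.
n(e⁻) = Q/F = 2445 / 96500 = 0.02533 mol.
Cd²⁺ + 2 e⁻ → Cd, so n(Cd) = n(e⁻)/2 = 0.01267 mol.
m = n·M = 0.01267 × 112.41 = 1.42 g.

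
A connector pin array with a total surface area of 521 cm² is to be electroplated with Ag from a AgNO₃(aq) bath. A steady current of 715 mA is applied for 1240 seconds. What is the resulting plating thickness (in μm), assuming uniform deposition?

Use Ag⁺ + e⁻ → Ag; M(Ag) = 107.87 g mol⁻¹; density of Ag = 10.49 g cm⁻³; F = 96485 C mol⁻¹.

1.81 μm

Q = I·t = 0.7150 × 1240.0 = 886.6 C; n(e⁻) = 0.009189 mol.
n(Ag) = n(e⁻)/1 = 0.009189 mol, so m = 0.009189 × 107.87 = 0.9912 g.
Volume = m/ρ = 0.9912 / 10.49 = 0.09449 cm³.
Thickness = V/A = 0.09449 / 521 = 1.81 × 10⁻⁴ cm = 1.81 μm.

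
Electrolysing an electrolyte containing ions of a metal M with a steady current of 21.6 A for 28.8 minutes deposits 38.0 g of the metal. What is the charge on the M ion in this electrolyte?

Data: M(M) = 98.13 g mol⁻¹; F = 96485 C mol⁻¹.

Q = I·t = 21.60 A × 1728.0 s = 37320 C, so n(e⁻) = 37320/96485 = 0.3868 mol.
n(M) deposited = 38.0 / 98.13 = 0.3872 mol.
Electrons per atom = n(e⁻)/n(M) = 0.3868 / 0.3872 = 0.999 ≈ 1, so the ion is M⁺.

+1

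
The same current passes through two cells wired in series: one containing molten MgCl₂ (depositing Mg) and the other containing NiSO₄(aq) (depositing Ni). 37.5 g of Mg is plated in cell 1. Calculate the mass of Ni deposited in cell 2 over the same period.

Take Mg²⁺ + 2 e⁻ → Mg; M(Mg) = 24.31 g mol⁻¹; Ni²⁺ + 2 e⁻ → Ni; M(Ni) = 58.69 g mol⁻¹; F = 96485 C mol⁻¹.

n(Mg) = 37.5 / 24.31 = 1.543 mol.
Since Mg²⁺ + 2 e⁻ → Mg, n(e⁻) passed = 2 × 1.543 = 3.085 mol.
Cells in series carry the same charge, so the same 3.085 mol of electrons passes through cell 2.
Ni²⁺ + 2 e⁻ → Ni, so n(Ni) = 3.085 / 2 = 1.543 mol.
m(Ni) = 1.543 × 58.69 = 90.5 g.

90.5 g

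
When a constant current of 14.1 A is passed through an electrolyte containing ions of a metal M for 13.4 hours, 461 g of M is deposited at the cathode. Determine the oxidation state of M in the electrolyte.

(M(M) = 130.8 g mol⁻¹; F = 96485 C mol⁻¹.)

Q = I·t = 14.10 A × 48240 s = 680200 C, so n(e⁻) = 680200/96485 = 7.050 mol.
n(M) deposited = 461 / 130.8 = 3.524 mol.
Electrons per atom = n(e⁻)/n(M) = 7.050 / 3.524 = 2.00 ≈ 2, so the ion is M²⁺.

+2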